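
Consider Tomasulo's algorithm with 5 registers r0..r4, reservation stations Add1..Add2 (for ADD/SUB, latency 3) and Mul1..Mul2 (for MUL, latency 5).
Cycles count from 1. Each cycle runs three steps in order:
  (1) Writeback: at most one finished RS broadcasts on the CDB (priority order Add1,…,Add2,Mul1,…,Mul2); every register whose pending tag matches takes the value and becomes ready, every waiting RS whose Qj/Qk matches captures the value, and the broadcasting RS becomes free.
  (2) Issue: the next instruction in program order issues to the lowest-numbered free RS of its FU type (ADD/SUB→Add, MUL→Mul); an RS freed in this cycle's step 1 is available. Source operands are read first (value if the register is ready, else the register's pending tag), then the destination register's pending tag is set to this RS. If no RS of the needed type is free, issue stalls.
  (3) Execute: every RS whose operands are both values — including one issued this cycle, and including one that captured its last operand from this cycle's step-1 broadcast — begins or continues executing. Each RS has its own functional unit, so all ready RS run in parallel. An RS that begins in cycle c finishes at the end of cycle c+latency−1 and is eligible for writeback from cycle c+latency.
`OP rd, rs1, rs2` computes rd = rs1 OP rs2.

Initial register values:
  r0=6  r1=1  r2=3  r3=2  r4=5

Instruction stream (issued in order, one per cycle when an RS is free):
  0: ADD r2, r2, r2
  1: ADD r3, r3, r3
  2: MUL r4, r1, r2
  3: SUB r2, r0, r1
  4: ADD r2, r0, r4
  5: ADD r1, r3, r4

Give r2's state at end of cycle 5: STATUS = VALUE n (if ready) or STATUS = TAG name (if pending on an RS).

STATUS = TAG Add2

c1: issue ADD r2<-Add1 | r0:6,r1:1,r2:Add1,r3:2,r4:5
c2: issue ADD r3<-Add2 | r0:6,r1:1,r2:Add1,r3:Add2,r4:5
c3: issue MUL r4<-Mul1 | r0:6,r1:1,r2:Add1,r3:Add2,r4:Mul1
c4: CDB Add1=6; issue SUB r2<-Add1 | r0:6,r1:1,r2:Add1,r3:Add2,r4:Mul1
c5: CDB Add2=4; issue ADD r2<-Add2 | r0:6,r1:1,r2:Add2,r3:4,r4:Mul1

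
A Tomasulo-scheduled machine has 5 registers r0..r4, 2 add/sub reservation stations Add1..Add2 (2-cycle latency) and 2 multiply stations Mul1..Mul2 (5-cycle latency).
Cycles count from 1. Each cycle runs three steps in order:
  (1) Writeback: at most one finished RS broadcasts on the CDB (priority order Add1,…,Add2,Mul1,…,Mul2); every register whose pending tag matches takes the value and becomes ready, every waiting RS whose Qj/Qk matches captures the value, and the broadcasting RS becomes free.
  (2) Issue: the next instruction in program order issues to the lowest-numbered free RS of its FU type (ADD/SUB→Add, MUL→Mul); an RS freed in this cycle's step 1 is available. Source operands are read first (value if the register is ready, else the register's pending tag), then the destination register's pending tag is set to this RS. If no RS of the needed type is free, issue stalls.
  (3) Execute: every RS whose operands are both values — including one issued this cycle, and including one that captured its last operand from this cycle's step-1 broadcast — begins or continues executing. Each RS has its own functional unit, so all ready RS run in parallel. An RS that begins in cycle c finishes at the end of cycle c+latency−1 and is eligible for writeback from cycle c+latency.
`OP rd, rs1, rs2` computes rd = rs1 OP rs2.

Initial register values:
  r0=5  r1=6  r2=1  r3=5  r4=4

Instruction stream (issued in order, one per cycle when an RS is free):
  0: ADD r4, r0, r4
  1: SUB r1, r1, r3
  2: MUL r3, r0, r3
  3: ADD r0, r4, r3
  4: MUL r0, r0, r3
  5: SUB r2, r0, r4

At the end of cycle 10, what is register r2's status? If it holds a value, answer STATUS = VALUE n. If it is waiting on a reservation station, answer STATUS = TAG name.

  c1: issue ADD r4<-Add1  regs: r0:5,r1:6,r2:1,r3:5,r4:Add1
  c2: issue SUB r1<-Add2  regs: r0:5,r1:Add2,r2:1,r3:5,r4:Add1
  c3: CDB Add1=9; issue MUL r3<-Mul1  regs: r0:5,r1:Add2,r2:1,r3:Mul1,r4:9
  c4: CDB Add2=1; issue ADD r0<-Add1  regs: r0:Add1,r1:1,r2:1,r3:Mul1,r4:9
  c5: issue MUL r0<-Mul2  regs: r0:Mul2,r1:1,r2:1,r3:Mul1,r4:9
  c6: issue SUB r2<-Add2  regs: r0:Mul2,r1:1,r2:Add2,r3:Mul1,r4:9
  c7: -  regs: r0:Mul2,r1:1,r2:Add2,r3:Mul1,r4:9
  c8: CDB Mul1=25  regs: r0:Mul2,r1:1,r2:Add2,r3:25,r4:9
  c9: -  regs: r0:Mul2,r1:1,r2:Add2,r3:25,r4:9
  c10: CDB Add1=34  regs: r0:Mul2,r1:1,r2:Add2,r3:25,r4:9

STATUS = TAG Add2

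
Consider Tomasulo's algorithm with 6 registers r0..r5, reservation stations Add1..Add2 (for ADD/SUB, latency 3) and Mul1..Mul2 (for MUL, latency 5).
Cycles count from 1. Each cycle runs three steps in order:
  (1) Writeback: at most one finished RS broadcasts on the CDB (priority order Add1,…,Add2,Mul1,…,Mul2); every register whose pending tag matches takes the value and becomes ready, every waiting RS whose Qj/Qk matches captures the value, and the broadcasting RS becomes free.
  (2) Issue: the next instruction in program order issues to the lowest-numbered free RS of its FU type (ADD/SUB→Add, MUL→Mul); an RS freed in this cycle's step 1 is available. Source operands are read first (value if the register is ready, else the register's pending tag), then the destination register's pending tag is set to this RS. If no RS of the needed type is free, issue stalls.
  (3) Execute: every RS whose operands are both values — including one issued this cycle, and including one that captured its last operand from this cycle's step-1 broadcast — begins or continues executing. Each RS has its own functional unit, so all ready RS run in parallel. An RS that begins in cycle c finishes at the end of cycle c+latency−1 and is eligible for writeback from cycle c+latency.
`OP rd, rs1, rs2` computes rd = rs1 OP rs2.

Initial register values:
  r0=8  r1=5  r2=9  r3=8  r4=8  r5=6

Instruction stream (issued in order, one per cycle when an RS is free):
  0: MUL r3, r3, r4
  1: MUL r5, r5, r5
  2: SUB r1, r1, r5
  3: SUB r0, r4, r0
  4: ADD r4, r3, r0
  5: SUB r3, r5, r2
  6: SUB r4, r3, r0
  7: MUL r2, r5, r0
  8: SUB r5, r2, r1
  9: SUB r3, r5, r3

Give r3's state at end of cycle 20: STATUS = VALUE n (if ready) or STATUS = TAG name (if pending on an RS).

  c1: issue MUL r3<-Mul1  regs: r0:8,r1:5,r2:9,r3:Mul1,r4:8,r5:6
  c2: issue MUL r5<-Mul2  regs: r0:8,r1:5,r2:9,r3:Mul1,r4:8,r5:Mul2
  c3: issue SUB r1<-Add1  regs: r0:8,r1:Add1,r2:9,r3:Mul1,r4:8,r5:Mul2
  c4: issue SUB r0<-Add2  regs: r0:Add2,r1:Add1,r2:9,r3:Mul1,r4:8,r5:Mul2
  c5: stall  regs: r0:Add2,r1:Add1,r2:9,r3:Mul1,r4:8,r5:Mul2
  c6: CDB Mul1=64; stall  regs: r0:Add2,r1:Add1,r2:9,r3:64,r4:8,r5:Mul2
  c7: CDB Add2=0; issue ADD r4<-Add2  regs: r0:0,r1:Add1,r2:9,r3:64,r4:Add2,r5:Mul2
  c8: CDB Mul2=36; stall  regs: r0:0,r1:Add1,r2:9,r3:64,r4:Add2,r5:36
  c9: stall  regs: r0:0,r1:Add1,r2:9,r3:64,r4:Add2,r5:36
  c10: CDB Add2=64; issue SUB r3<-Add2  regs: r0:0,r1:Add1,r2:9,r3:Add2,r4:64,r5:36
  c11: CDB Add1=-31; issue SUB r4<-Add1  regs: r0:0,r1:-31,r2:9,r3:Add2,r4:Add1,r5:36
  c12: issue MUL r2<-Mul1  regs: r0:0,r1:-31,r2:Mul1,r3:Add2,r4:Add1,r5:36
  c13: CDB Add2=27; issue SUB r5<-Add2  regs: r0:0,r1:-31,r2:Mul1,r3:27,r4:Add1,r5:Add2
  c14: stall  regs: r0:0,r1:-31,r2:Mul1,r3:27,r4:Add1,r5:Add2
  c15: stall  regs: r0:0,r1:-31,r2:Mul1,r3:27,r4:Add1,r5:Add2
  c16: CDB Add1=27; issue SUB r3<-Add1  regs: r0:0,r1:-31,r2:Mul1,r3:Add1,r4:27,r5:Add2
  c17: CDB Mul1=0  regs: r0:0,r1:-31,r2:0,r3:Add1,r4:27,r5:Add2
  c18: -  regs: r0:0,r1:-31,r2:0,r3:Add1,r4:27,r5:Add2
  c19: -  regs: r0:0,r1:-31,r2:0,r3:Add1,r4:27,r5:Add2
  c20: CDB Add2=31  regs: r0:0,r1:-31,r2:0,r3:Add1,r4:27,r5:31

STATUS = TAG Add1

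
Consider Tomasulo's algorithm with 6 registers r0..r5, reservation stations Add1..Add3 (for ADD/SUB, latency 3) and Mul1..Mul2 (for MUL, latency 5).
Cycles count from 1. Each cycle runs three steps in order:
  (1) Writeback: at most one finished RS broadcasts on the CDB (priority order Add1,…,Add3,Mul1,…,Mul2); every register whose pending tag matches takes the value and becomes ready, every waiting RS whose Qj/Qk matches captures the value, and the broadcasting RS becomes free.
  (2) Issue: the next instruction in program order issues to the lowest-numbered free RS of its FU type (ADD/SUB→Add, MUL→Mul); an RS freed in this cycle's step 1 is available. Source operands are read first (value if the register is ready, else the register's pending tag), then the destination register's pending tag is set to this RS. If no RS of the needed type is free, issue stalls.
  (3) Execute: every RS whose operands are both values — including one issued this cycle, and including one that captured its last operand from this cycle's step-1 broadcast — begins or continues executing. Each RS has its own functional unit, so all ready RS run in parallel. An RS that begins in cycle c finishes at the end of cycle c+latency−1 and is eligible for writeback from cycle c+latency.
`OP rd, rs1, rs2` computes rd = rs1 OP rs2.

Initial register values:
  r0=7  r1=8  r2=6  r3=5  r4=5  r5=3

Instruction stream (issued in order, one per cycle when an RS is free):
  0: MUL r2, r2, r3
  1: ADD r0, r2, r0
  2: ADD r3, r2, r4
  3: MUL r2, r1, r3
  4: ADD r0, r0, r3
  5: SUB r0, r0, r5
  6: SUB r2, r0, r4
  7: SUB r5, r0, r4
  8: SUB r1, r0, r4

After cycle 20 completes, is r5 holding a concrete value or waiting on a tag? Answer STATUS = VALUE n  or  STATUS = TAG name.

STATUS = TAG Add3

c1: issue MUL r2<-Mul1 | r0:7,r1:8,r2:Mul1,r3:5,r4:5,r5:3
c2: issue ADD r0<-Add1 | r0:Add1,r1:8,r2:Mul1,r3:5,r4:5,r5:3
c3: issue ADD r3<-Add2 | r0:Add1,r1:8,r2:Mul1,r3:Add2,r4:5,r5:3
c4: issue MUL r2<-Mul2 | r0:Add1,r1:8,r2:Mul2,r3:Add2,r4:5,r5:3
c5: issue ADD r0<-Add3 | r0:Add3,r1:8,r2:Mul2,r3:Add2,r4:5,r5:3
c6: CDB Mul1=30; stall | r0:Add3,r1:8,r2:Mul2,r3:Add2,r4:5,r5:3
c7: stall | r0:Add3,r1:8,r2:Mul2,r3:Add2,r4:5,r5:3
c8: stall | r0:Add3,r1:8,r2:Mul2,r3:Add2,r4:5,r5:3
c9: CDB Add1=37; issue SUB r0<-Add1 | r0:Add1,r1:8,r2:Mul2,r3:Add2,r4:5,r5:3
c10: CDB Add2=35; issue SUB r2<-Add2 | r0:Add1,r1:8,r2:Add2,r3:35,r4:5,r5:3
c11: stall | r0:Add1,r1:8,r2:Add2,r3:35,r4:5,r5:3
c12: stall | r0:Add1,r1:8,r2:Add2,r3:35,r4:5,r5:3
c13: CDB Add3=72; issue SUB r5<-Add3 | r0:Add1,r1:8,r2:Add2,r3:35,r4:5,r5:Add3
c14: stall | r0:Add1,r1:8,r2:Add2,r3:35,r4:5,r5:Add3
c15: CDB Mul2=280; stall | r0:Add1,r1:8,r2:Add2,r3:35,r4:5,r5:Add3
c16: CDB Add1=69; issue SUB r1<-Add1 | r0:69,r1:Add1,r2:Add2,r3:35,r4:5,r5:Add3
c17: - | r0:69,r1:Add1,r2:Add2,r3:35,r4:5,r5:Add3
c18: - | r0:69,r1:Add1,r2:Add2,r3:35,r4:5,r5:Add3
c19: CDB Add1=64 | r0:69,r1:64,r2:Add2,r3:35,r4:5,r5:Add3
c20: CDB Add2=64 | r0:69,r1:64,r2:64,r3:35,r4:5,r5:Add3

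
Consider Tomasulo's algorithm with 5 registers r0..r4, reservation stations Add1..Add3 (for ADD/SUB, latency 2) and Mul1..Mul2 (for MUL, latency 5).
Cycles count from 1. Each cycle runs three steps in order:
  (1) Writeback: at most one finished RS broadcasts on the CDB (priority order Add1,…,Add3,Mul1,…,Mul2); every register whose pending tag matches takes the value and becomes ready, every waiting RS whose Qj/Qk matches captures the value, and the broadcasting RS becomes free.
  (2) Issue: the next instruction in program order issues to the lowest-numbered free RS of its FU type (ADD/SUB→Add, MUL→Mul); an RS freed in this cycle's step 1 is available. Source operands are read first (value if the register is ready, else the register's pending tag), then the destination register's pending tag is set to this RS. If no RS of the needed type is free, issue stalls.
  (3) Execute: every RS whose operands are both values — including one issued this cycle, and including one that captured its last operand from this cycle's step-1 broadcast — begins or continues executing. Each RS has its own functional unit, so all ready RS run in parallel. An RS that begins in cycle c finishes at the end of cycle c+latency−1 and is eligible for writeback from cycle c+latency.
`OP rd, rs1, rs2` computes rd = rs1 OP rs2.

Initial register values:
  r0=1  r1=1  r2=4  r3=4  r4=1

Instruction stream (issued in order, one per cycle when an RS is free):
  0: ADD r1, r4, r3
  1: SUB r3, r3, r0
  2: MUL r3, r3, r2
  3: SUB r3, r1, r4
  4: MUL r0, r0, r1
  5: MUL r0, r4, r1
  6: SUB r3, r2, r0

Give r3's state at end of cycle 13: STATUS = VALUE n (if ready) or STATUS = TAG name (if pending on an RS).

STATUS = TAG Add1

  c1: issue ADD r1<-Add1  regs: r0:1,r1:Add1,r2:4,r3:4,r4:1
  c2: issue SUB r3<-Add2  regs: r0:1,r1:Add1,r2:4,r3:Add2,r4:1
  c3: CDB Add1=5; issue MUL r3<-Mul1  regs: r0:1,r1:5,r2:4,r3:Mul1,r4:1
  c4: CDB Add2=3; issue SUB r3<-Add1  regs: r0:1,r1:5,r2:4,r3:Add1,r4:1
  c5: issue MUL r0<-Mul2  regs: r0:Mul2,r1:5,r2:4,r3:Add1,r4:1
  c6: CDB Add1=4; stall  regs: r0:Mul2,r1:5,r2:4,r3:4,r4:1
  c7: stall  regs: r0:Mul2,r1:5,r2:4,r3:4,r4:1
  c8: stall  regs: r0:Mul2,r1:5,r2:4,r3:4,r4:1
  c9: CDB Mul1=12; issue MUL r0<-Mul1  regs: r0:Mul1,r1:5,r2:4,r3:4,r4:1
  c10: CDB Mul2=5; issue SUB r3<-Add1  regs: r0:Mul1,r1:5,r2:4,r3:Add1,r4:1
  c11: -  regs: r0:Mul1,r1:5,r2:4,r3:Add1,r4:1
  c12: -  regs: r0:Mul1,r1:5,r2:4,r3:Add1,r4:1
  c13: -  regs: r0:Mul1,r1:5,r2:4,r3:Add1,r4:1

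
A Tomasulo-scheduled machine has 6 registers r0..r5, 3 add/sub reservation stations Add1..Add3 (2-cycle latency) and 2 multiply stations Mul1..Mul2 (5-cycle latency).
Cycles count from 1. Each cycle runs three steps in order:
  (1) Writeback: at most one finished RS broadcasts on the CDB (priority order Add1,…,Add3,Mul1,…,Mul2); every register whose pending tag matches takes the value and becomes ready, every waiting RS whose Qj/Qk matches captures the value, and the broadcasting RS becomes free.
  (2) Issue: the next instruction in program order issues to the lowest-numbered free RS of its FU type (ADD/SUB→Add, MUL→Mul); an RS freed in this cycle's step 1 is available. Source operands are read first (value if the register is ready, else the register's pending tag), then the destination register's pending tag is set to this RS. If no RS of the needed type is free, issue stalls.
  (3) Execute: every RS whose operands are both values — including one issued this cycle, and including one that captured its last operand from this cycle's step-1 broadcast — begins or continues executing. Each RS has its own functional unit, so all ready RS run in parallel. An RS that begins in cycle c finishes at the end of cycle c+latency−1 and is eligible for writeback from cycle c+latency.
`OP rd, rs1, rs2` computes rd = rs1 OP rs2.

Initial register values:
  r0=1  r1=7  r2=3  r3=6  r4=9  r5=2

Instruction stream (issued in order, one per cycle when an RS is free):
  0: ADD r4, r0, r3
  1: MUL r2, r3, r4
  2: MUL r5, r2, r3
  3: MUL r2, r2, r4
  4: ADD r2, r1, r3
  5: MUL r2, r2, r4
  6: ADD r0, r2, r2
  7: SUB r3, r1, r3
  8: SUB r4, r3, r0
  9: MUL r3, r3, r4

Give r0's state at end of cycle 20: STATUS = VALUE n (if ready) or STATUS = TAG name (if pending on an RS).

STATUS = VALUE 182

  c1: issue ADD r4<-Add1  regs: r0:1,r1:7,r2:3,r3:6,r4:Add1,r5:2
  c2: issue MUL r2<-Mul1  regs: r0:1,r1:7,r2:Mul1,r3:6,r4:Add1,r5:2
  c3: CDB Add1=7; issue MUL r5<-Mul2  regs: r0:1,r1:7,r2:Mul1,r3:6,r4:7,r5:Mul2
  c4: stall  regs: r0:1,r1:7,r2:Mul1,r3:6,r4:7,r5:Mul2
  c5: stall  regs: r0:1,r1:7,r2:Mul1,r3:6,r4:7,r5:Mul2
  c6: stall  regs: r0:1,r1:7,r2:Mul1,r3:6,r4:7,r5:Mul2
  c7: stall  regs: r0:1,r1:7,r2:Mul1,r3:6,r4:7,r5:Mul2
  c8: CDB Mul1=42; issue MUL r2<-Mul1  regs: r0:1,r1:7,r2:Mul1,r3:6,r4:7,r5:Mul2
  c9: issue ADD r2<-Add1  regs: r0:1,r1:7,r2:Add1,r3:6,r4:7,r5:Mul2
  c10: stall  regs: r0:1,r1:7,r2:Add1,r3:6,r4:7,r5:Mul2
  c11: CDB Add1=13; stall  regs: r0:1,r1:7,r2:13,r3:6,r4:7,r5:Mul2
  c12: stall  regs: r0:1,r1:7,r2:13,r3:6,r4:7,r5:Mul2
  c13: CDB Mul1=294; issue MUL r2<-Mul1  regs: r0:1,r1:7,r2:Mul1,r3:6,r4:7,r5:Mul2
  c14: CDB Mul2=252; issue ADD r0<-Add1  regs: r0:Add1,r1:7,r2:Mul1,r3:6,r4:7,r5:252
  c15: issue SUB r3<-Add2  regs: r0:Add1,r1:7,r2:Mul1,r3:Add2,r4:7,r5:252
  c16: issue SUB r4<-Add3  regs: r0:Add1,r1:7,r2:Mul1,r3:Add2,r4:Add3,r5:252
  c17: CDB Add2=1; issue MUL r3<-Mul2  regs: r0:Add1,r1:7,r2:Mul1,r3:Mul2,r4:Add3,r5:252
  c18: CDB Mul1=91  regs: r0:Add1,r1:7,r2:91,r3:Mul2,r4:Add3,r5:252
  c19: -  regs: r0:Add1,r1:7,r2:91,r3:Mul2,r4:Add3,r5:252
  c20: CDB Add1=182  regs: r0:182,r1:7,r2:91,r3:Mul2,r4:Add3,r5:252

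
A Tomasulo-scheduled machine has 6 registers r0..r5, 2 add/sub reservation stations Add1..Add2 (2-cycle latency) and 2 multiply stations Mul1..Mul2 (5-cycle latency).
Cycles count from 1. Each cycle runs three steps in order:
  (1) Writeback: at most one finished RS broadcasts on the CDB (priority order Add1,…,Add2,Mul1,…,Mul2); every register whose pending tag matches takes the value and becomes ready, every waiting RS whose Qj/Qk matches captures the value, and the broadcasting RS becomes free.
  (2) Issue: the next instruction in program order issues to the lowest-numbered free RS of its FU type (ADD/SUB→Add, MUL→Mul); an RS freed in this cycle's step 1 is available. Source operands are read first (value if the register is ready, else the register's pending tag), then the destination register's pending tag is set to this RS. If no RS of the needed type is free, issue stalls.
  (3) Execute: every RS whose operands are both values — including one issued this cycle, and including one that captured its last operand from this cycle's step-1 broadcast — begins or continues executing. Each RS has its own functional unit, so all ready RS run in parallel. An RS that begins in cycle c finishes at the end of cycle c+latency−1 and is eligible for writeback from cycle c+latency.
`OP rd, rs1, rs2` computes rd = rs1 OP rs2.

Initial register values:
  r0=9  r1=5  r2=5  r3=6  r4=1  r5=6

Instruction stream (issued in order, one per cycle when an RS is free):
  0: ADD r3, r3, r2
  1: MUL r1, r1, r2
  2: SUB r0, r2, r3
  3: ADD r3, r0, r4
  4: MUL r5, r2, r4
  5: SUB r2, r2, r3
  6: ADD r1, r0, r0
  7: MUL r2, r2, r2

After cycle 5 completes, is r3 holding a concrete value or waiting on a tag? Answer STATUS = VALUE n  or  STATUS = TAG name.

STATUS = TAG Add2

cycle 1: issue ADD r3<-Add1 // r0:9,r1:5,r2:5,r3:Add1,r4:1,r5:6
cycle 2: issue MUL r1<-Mul1 // r0:9,r1:Mul1,r2:5,r3:Add1,r4:1,r5:6
cycle 3: CDB Add1=11; issue SUB r0<-Add1 // r0:Add1,r1:Mul1,r2:5,r3:11,r4:1,r5:6
cycle 4: issue ADD r3<-Add2 // r0:Add1,r1:Mul1,r2:5,r3:Add2,r4:1,r5:6
cycle 5: CDB Add1=-6; issue MUL r5<-Mul2 // r0:-6,r1:Mul1,r2:5,r3:Add2,r4:1,r5:Mul2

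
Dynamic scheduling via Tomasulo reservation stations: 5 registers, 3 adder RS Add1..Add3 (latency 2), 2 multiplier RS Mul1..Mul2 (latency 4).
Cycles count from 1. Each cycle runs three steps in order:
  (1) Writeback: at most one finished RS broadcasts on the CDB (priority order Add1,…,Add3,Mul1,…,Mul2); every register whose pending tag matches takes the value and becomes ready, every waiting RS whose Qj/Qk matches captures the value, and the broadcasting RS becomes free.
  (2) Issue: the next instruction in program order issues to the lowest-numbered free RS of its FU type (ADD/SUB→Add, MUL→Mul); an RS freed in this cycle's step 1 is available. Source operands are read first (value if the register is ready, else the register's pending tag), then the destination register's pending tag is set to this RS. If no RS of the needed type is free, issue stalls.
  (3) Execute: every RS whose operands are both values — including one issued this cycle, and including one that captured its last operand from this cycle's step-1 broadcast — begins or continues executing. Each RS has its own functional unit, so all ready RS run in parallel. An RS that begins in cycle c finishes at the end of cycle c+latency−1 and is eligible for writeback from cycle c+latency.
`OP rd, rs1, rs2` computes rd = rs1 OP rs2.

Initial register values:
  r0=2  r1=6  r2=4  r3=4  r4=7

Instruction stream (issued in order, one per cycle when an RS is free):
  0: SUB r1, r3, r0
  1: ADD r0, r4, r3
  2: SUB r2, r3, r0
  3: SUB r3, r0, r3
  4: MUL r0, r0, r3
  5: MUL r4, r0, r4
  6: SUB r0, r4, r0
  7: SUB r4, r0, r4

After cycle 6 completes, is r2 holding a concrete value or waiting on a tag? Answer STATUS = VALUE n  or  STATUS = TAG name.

cycle 1: issue SUB r1<-Add1 // r0:2,r1:Add1,r2:4,r3:4,r4:7
cycle 2: issue ADD r0<-Add2 // r0:Add2,r1:Add1,r2:4,r3:4,r4:7
cycle 3: CDB Add1=2; issue SUB r2<-Add1 // r0:Add2,r1:2,r2:Add1,r3:4,r4:7
cycle 4: CDB Add2=11; issue SUB r3<-Add2 // r0:11,r1:2,r2:Add1,r3:Add2,r4:7
cycle 5: issue MUL r0<-Mul1 // r0:Mul1,r1:2,r2:Add1,r3:Add2,r4:7
cycle 6: CDB Add1=-7; issue MUL r4<-Mul2 // r0:Mul1,r1:2,r2:-7,r3:Add2,r4:Mul2

STATUS = VALUE -7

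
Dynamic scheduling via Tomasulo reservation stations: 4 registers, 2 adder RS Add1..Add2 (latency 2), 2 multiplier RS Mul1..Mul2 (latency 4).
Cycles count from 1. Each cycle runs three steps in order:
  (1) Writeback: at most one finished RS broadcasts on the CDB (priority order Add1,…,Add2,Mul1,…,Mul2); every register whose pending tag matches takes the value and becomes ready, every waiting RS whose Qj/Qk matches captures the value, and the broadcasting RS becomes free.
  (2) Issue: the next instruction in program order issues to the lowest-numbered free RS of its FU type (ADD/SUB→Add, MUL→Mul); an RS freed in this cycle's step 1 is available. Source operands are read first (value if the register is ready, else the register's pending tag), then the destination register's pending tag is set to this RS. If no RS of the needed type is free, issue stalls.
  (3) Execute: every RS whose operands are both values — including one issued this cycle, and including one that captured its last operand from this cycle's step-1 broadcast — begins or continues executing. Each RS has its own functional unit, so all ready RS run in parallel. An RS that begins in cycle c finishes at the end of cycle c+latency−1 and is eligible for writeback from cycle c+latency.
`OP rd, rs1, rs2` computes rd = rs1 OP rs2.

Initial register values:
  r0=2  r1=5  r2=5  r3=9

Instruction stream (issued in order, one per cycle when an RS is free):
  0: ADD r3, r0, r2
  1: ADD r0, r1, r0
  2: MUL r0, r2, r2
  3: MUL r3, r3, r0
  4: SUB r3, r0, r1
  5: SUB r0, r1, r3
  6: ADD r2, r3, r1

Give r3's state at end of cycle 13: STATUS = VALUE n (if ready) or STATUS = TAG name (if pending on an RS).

c1: issue ADD r3<-Add1 | r0:2,r1:5,r2:5,r3:Add1
c2: issue ADD r0<-Add2 | r0:Add2,r1:5,r2:5,r3:Add1
c3: CDB Add1=7; issue MUL r0<-Mul1 | r0:Mul1,r1:5,r2:5,r3:7
c4: CDB Add2=7; issue MUL r3<-Mul2 | r0:Mul1,r1:5,r2:5,r3:Mul2
c5: issue SUB r3<-Add1 | r0:Mul1,r1:5,r2:5,r3:Add1
c6: issue SUB r0<-Add2 | r0:Add2,r1:5,r2:5,r3:Add1
c7: CDB Mul1=25; stall | r0:Add2,r1:5,r2:5,r3:Add1
c8: stall | r0:Add2,r1:5,r2:5,r3:Add1
c9: CDB Add1=20; issue ADD r2<-Add1 | r0:Add2,r1:5,r2:Add1,r3:20
c10: - | r0:Add2,r1:5,r2:Add1,r3:20
c11: CDB Add1=25 | r0:Add2,r1:5,r2:25,r3:20
c12: CDB Add2=-15 | r0:-15,r1:5,r2:25,r3:20
c13: CDB Mul2=175 | r0:-15,r1:5,r2:25,r3:20

STATUS = VALUE 20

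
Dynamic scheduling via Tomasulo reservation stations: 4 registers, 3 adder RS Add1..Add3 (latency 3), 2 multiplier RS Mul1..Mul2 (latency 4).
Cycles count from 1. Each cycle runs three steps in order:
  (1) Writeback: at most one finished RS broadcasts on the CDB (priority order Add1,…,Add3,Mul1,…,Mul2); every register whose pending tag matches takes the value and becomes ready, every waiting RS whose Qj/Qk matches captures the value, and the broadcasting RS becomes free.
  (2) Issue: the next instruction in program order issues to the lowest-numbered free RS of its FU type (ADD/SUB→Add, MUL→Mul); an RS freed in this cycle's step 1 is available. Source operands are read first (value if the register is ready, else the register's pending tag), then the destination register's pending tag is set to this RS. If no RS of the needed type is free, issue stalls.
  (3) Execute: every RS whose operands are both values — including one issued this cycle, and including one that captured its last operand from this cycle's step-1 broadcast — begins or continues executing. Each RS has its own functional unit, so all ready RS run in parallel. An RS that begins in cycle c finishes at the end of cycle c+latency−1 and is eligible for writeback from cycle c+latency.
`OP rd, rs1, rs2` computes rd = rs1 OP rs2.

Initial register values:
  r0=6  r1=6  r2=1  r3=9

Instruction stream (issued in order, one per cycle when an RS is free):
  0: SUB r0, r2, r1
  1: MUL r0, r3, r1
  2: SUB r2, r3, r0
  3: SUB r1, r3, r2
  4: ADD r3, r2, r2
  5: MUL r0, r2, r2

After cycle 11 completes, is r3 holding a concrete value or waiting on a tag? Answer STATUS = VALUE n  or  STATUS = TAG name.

STATUS = TAG Add3

cycle 1: issue SUB r0<-Add1 // r0:Add1,r1:6,r2:1,r3:9
cycle 2: issue MUL r0<-Mul1 // r0:Mul1,r1:6,r2:1,r3:9
cycle 3: issue SUB r2<-Add2 // r0:Mul1,r1:6,r2:Add2,r3:9
cycle 4: CDB Add1=-5; issue SUB r1<-Add1 // r0:Mul1,r1:Add1,r2:Add2,r3:9
cycle 5: issue ADD r3<-Add3 // r0:Mul1,r1:Add1,r2:Add2,r3:Add3
cycle 6: CDB Mul1=54; issue MUL r0<-Mul1 // r0:Mul1,r1:Add1,r2:Add2,r3:Add3
cycle 7: - // r0:Mul1,r1:Add1,r2:Add2,r3:Add3
cycle 8: - // r0:Mul1,r1:Add1,r2:Add2,r3:Add3
cycle 9: CDB Add2=-45 // r0:Mul1,r1:Add1,r2:-45,r3:Add3
cycle 10: - // r0:Mul1,r1:Add1,r2:-45,r3:Add3
cycle 11: - // r0:Mul1,r1:Add1,r2:-45,r3:Add3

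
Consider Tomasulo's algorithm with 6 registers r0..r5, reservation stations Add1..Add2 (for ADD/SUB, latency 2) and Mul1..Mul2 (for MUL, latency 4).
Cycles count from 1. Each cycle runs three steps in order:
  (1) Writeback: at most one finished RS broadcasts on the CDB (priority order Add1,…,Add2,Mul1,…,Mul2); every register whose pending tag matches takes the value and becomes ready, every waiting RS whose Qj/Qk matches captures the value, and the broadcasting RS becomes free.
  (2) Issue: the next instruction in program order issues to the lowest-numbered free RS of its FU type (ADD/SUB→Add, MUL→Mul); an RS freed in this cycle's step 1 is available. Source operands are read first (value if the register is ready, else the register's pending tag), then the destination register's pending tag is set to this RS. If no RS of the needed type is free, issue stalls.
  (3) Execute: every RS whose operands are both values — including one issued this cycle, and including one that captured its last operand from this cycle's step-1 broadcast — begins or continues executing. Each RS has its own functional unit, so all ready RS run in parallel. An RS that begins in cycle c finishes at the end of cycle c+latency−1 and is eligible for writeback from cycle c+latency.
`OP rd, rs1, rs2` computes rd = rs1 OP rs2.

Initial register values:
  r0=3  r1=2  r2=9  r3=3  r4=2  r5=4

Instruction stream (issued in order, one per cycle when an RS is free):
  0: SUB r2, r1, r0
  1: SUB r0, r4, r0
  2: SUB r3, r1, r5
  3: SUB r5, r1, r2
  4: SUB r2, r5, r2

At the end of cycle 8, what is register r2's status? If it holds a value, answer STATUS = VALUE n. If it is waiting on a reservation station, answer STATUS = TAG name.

cycle 1: issue SUB r2<-Add1 // r0:3,r1:2,r2:Add1,r3:3,r4:2,r5:4
cycle 2: issue SUB r0<-Add2 // r0:Add2,r1:2,r2:Add1,r3:3,r4:2,r5:4
cycle 3: CDB Add1=-1; issue SUB r3<-Add1 // r0:Add2,r1:2,r2:-1,r3:Add1,r4:2,r5:4
cycle 4: CDB Add2=-1; issue SUB r5<-Add2 // r0:-1,r1:2,r2:-1,r3:Add1,r4:2,r5:Add2
cycle 5: CDB Add1=-2; issue SUB r2<-Add1 // r0:-1,r1:2,r2:Add1,r3:-2,r4:2,r5:Add2
cycle 6: CDB Add2=3 // r0:-1,r1:2,r2:Add1,r3:-2,r4:2,r5:3
cycle 7: - // r0:-1,r1:2,r2:Add1,r3:-2,r4:2,r5:3
cycle 8: CDB Add1=4 // r0:-1,r1:2,r2:4,r3:-2,r4:2,r5:3

STATUS = VALUE 4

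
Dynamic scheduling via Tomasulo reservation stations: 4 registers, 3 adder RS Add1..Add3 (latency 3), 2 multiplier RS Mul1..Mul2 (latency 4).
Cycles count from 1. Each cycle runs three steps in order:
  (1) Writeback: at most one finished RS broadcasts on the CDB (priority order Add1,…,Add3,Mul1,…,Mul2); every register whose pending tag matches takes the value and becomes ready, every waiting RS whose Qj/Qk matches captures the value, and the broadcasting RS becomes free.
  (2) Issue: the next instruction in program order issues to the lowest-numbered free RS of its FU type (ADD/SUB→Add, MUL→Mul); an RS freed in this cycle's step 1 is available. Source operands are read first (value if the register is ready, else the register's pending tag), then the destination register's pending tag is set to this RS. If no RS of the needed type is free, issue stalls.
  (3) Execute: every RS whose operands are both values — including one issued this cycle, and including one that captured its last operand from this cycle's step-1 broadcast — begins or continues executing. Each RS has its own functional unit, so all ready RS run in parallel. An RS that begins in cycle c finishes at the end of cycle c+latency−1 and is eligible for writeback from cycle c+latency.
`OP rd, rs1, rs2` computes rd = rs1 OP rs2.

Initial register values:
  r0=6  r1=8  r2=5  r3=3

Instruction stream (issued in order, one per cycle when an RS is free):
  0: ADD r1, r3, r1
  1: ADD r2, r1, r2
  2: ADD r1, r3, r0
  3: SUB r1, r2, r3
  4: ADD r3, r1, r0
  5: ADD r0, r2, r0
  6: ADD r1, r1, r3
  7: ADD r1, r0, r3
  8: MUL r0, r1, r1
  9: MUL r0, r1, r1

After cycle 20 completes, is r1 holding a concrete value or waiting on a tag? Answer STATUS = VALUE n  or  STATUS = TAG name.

STATUS = VALUE 41

c1: issue ADD r1<-Add1 | r0:6,r1:Add1,r2:5,r3:3
c2: issue ADD r2<-Add2 | r0:6,r1:Add1,r2:Add2,r3:3
c3: issue ADD r1<-Add3 | r0:6,r1:Add3,r2:Add2,r3:3
c4: CDB Add1=11; issue SUB r1<-Add1 | r0:6,r1:Add1,r2:Add2,r3:3
c5: stall | r0:6,r1:Add1,r2:Add2,r3:3
c6: CDB Add3=9; issue ADD r3<-Add3 | r0:6,r1:Add1,r2:Add2,r3:Add3
c7: CDB Add2=16; issue ADD r0<-Add2 | r0:Add2,r1:Add1,r2:16,r3:Add3
c8: stall | r0:Add2,r1:Add1,r2:16,r3:Add3
c9: stall | r0:Add2,r1:Add1,r2:16,r3:Add3
c10: CDB Add1=13; issue ADD r1<-Add1 | r0:Add2,r1:Add1,r2:16,r3:Add3
c11: CDB Add2=22; issue ADD r1<-Add2 | r0:22,r1:Add2,r2:16,r3:Add3
c12: issue MUL r0<-Mul1 | r0:Mul1,r1:Add2,r2:16,r3:Add3
c13: CDB Add3=19; issue MUL r0<-Mul2 | r0:Mul2,r1:Add2,r2:16,r3:19
c14: - | r0:Mul2,r1:Add2,r2:16,r3:19
c15: - | r0:Mul2,r1:Add2,r2:16,r3:19
c16: CDB Add1=32 | r0:Mul2,r1:Add2,r2:16,r3:19
c17: CDB Add2=41 | r0:Mul2,r1:41,r2:16,r3:19
c18: - | r0:Mul2,r1:41,r2:16,r3:19
c19: - | r0:Mul2,r1:41,r2:16,r3:19
c20: - | r0:Mul2,r1:41,r2:16,r3:19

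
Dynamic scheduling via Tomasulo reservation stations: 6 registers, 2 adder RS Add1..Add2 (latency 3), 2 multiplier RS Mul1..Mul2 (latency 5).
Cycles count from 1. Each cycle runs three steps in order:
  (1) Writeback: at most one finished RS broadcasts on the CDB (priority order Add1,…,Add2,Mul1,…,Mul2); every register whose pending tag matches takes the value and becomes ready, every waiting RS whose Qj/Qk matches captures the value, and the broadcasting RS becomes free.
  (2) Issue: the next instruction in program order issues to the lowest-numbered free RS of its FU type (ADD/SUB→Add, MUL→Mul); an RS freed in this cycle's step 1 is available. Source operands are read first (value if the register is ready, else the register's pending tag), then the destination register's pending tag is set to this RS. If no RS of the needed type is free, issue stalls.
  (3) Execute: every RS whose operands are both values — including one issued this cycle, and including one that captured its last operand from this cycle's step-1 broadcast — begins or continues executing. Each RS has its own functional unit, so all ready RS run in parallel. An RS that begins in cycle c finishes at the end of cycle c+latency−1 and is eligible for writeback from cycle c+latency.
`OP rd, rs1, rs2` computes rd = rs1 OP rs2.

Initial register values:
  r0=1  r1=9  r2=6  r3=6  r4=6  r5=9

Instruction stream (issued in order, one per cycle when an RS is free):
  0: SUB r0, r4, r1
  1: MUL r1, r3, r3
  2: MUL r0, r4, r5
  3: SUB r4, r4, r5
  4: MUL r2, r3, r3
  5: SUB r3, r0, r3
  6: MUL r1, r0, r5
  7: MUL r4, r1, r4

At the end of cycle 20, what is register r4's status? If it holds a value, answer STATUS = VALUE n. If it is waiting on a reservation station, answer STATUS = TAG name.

  c1: issue SUB r0<-Add1  regs: r0:Add1,r1:9,r2:6,r3:6,r4:6,r5:9
  c2: issue MUL r1<-Mul1  regs: r0:Add1,r1:Mul1,r2:6,r3:6,r4:6,r5:9
  c3: issue MUL r0<-Mul2  regs: r0:Mul2,r1:Mul1,r2:6,r3:6,r4:6,r5:9
  c4: CDB Add1=-3; issue SUB r4<-Add1  regs: r0:Mul2,r1:Mul1,r2:6,r3:6,r4:Add1,r5:9
  c5: stall  regs: r0:Mul2,r1:Mul1,r2:6,r3:6,r4:Add1,r5:9
  c6: stall  regs: r0:Mul2,r1:Mul1,r2:6,r3:6,r4:Add1,r5:9
  c7: CDB Add1=-3; stall  regs: r0:Mul2,r1:Mul1,r2:6,r3:6,r4:-3,r5:9
  c8: CDB Mul1=36; issue MUL r2<-Mul1  regs: r0:Mul2,r1:36,r2:Mul1,r3:6,r4:-3,r5:9
  c9: CDB Mul2=54; issue SUB r3<-Add1  regs: r0:54,r1:36,r2:Mul1,r3:Add1,r4:-3,r5:9
  c10: issue MUL r1<-Mul2  regs: r0:54,r1:Mul2,r2:Mul1,r3:Add1,r4:-3,r5:9
  c11: stall  regs: r0:54,r1:Mul2,r2:Mul1,r3:Add1,r4:-3,r5:9
  c12: CDB Add1=48; stall  regs: r0:54,r1:Mul2,r2:Mul1,r3:48,r4:-3,r5:9
  c13: CDB Mul1=36; issue MUL r4<-Mul1  regs: r0:54,r1:Mul2,r2:36,r3:48,r4:Mul1,r5:9
  c14: -  regs: r0:54,r1:Mul2,r2:36,r3:48,r4:Mul1,r5:9
  c15: CDB Mul2=486  regs: r0:54,r1:486,r2:36,r3:48,r4:Mul1,r5:9
  c16: -  regs: r0:54,r1:486,r2:36,r3:48,r4:Mul1,r5:9
  c17: -  regs: r0:54,r1:486,r2:36,r3:48,r4:Mul1,r5:9
  c18: -  regs: r0:54,r1:486,r2:36,r3:48,r4:Mul1,r5:9
  c19: -  regs: r0:54,r1:486,r2:36,r3:48,r4:Mul1,r5:9
  c20: CDB Mul1=-1458  regs: r0:54,r1:486,r2:36,r3:48,r4:-1458,r5:9

STATUS = VALUE -1458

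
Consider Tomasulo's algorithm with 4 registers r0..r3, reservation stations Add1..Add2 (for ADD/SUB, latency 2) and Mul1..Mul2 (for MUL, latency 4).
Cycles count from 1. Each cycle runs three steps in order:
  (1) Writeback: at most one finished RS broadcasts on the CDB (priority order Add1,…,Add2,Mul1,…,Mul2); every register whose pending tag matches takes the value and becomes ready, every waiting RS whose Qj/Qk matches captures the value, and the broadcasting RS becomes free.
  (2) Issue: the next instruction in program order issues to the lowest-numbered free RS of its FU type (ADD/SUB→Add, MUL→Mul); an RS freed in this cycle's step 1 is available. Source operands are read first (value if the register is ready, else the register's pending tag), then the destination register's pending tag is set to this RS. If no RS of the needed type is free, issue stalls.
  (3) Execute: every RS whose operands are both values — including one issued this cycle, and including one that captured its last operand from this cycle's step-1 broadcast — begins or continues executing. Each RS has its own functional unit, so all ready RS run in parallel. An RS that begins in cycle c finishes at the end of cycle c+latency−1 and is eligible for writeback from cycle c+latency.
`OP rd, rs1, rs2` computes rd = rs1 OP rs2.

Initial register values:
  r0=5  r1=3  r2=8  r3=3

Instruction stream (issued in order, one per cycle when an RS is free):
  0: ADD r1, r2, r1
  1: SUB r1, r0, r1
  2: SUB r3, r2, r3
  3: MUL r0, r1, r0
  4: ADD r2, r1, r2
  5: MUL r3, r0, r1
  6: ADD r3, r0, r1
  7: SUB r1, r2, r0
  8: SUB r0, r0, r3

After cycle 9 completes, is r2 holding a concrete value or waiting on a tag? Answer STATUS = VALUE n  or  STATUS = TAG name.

STATUS = VALUE 2

cycle 1: issue ADD r1<-Add1 // r0:5,r1:Add1,r2:8,r3:3
cycle 2: issue SUB r1<-Add2 // r0:5,r1:Add2,r2:8,r3:3
cycle 3: CDB Add1=11; issue SUB r3<-Add1 // r0:5,r1:Add2,r2:8,r3:Add1
cycle 4: issue MUL r0<-Mul1 // r0:Mul1,r1:Add2,r2:8,r3:Add1
cycle 5: CDB Add1=5; issue ADD r2<-Add1 // r0:Mul1,r1:Add2,r2:Add1,r3:5
cycle 6: CDB Add2=-6; issue MUL r3<-Mul2 // r0:Mul1,r1:-6,r2:Add1,r3:Mul2
cycle 7: issue ADD r3<-Add2 // r0:Mul1,r1:-6,r2:Add1,r3:Add2
cycle 8: CDB Add1=2; issue SUB r1<-Add1 // r0:Mul1,r1:Add1,r2:2,r3:Add2
cycle 9: stall // r0:Mul1,r1:Add1,r2:2,r3:Add2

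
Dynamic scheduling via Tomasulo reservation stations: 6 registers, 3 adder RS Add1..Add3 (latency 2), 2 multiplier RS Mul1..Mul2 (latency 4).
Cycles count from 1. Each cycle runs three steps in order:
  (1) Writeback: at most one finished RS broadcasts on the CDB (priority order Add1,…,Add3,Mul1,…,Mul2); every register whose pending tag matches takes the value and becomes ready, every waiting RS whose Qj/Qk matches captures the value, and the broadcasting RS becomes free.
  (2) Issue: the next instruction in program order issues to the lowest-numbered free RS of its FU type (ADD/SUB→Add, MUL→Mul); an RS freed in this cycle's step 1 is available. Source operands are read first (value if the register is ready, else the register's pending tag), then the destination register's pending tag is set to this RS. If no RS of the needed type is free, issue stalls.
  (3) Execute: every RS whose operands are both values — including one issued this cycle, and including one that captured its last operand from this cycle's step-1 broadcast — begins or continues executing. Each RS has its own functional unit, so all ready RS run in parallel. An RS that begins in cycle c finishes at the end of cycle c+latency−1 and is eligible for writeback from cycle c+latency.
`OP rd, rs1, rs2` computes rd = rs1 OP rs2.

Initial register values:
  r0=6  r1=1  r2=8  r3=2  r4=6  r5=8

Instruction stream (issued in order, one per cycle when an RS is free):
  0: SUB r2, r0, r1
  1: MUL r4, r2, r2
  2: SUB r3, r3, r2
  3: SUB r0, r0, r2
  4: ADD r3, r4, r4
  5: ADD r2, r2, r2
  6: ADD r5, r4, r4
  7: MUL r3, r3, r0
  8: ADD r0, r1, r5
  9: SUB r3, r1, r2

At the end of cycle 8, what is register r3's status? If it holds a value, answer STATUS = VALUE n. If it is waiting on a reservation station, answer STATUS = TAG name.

STATUS = TAG Mul1

cycle 1: issue SUB r2<-Add1 // r0:6,r1:1,r2:Add1,r3:2,r4:6,r5:8
cycle 2: issue MUL r4<-Mul1 // r0:6,r1:1,r2:Add1,r3:2,r4:Mul1,r5:8
cycle 3: CDB Add1=5; issue SUB r3<-Add1 // r0:6,r1:1,r2:5,r3:Add1,r4:Mul1,r5:8
cycle 4: issue SUB r0<-Add2 // r0:Add2,r1:1,r2:5,r3:Add1,r4:Mul1,r5:8
cycle 5: CDB Add1=-3; issue ADD r3<-Add1 // r0:Add2,r1:1,r2:5,r3:Add1,r4:Mul1,r5:8
cycle 6: CDB Add2=1; issue ADD r2<-Add2 // r0:1,r1:1,r2:Add2,r3:Add1,r4:Mul1,r5:8
cycle 7: CDB Mul1=25; issue ADD r5<-Add3 // r0:1,r1:1,r2:Add2,r3:Add1,r4:25,r5:Add3
cycle 8: CDB Add2=10; issue MUL r3<-Mul1 // r0:1,r1:1,r2:10,r3:Mul1,r4:25,r5:Add3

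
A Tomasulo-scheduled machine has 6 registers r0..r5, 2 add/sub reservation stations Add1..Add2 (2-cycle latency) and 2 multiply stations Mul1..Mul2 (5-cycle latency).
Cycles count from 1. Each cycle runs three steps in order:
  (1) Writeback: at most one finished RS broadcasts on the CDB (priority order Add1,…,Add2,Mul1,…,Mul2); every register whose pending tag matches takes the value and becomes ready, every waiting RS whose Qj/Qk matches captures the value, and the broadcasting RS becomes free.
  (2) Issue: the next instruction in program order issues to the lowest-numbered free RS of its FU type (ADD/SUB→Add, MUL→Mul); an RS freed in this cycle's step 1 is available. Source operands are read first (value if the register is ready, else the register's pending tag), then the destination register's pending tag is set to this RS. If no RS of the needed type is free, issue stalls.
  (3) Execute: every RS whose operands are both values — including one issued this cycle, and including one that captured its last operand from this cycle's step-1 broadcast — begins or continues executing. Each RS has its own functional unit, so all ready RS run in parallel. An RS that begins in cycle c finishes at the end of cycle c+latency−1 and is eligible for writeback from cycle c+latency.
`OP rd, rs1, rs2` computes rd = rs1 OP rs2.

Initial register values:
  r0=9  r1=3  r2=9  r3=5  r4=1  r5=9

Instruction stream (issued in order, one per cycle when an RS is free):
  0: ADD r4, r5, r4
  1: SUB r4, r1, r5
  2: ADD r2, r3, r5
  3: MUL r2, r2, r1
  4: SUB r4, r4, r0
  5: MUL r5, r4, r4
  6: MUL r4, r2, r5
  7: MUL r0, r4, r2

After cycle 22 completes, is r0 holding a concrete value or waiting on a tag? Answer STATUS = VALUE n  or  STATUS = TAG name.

STATUS = VALUE 396900

cycle 1: issue ADD r4<-Add1 // r0:9,r1:3,r2:9,r3:5,r4:Add1,r5:9
cycle 2: issue SUB r4<-Add2 // r0:9,r1:3,r2:9,r3:5,r4:Add2,r5:9
cycle 3: CDB Add1=10; issue ADD r2<-Add1 // r0:9,r1:3,r2:Add1,r3:5,r4:Add2,r5:9
cycle 4: CDB Add2=-6; issue MUL r2<-Mul1 // r0:9,r1:3,r2:Mul1,r3:5,r4:-6,r5:9
cycle 5: CDB Add1=14; issue SUB r4<-Add1 // r0:9,r1:3,r2:Mul1,r3:5,r4:Add1,r5:9
cycle 6: issue MUL r5<-Mul2 // r0:9,r1:3,r2:Mul1,r3:5,r4:Add1,r5:Mul2
cycle 7: CDB Add1=-15; stall // r0:9,r1:3,r2:Mul1,r3:5,r4:-15,r5:Mul2
cycle 8: stall // r0:9,r1:3,r2:Mul1,r3:5,r4:-15,r5:Mul2
cycle 9: stall // r0:9,r1:3,r2:Mul1,r3:5,r4:-15,r5:Mul2
cycle 10: CDB Mul1=42; issue MUL r4<-Mul1 // r0:9,r1:3,r2:42,r3:5,r4:Mul1,r5:Mul2
cycle 11: stall // r0:9,r1:3,r2:42,r3:5,r4:Mul1,r5:Mul2
cycle 12: CDB Mul2=225; issue MUL r0<-Mul2 // r0:Mul2,r1:3,r2:42,r3:5,r4:Mul1,r5:225
cycle 13: - // r0:Mul2,r1:3,r2:42,r3:5,r4:Mul1,r5:225
cycle 14: - // r0:Mul2,r1:3,r2:42,r3:5,r4:Mul1,r5:225
cycle 15: - // r0:Mul2,r1:3,r2:42,r3:5,r4:Mul1,r5:225
cycle 16: - // r0:Mul2,r1:3,r2:42,r3:5,r4:Mul1,r5:225
cycle 17: CDB Mul1=9450 // r0:Mul2,r1:3,r2:42,r3:5,r4:9450,r5:225
cycle 18: - // r0:Mul2,r1:3,r2:42,r3:5,r4:9450,r5:225
cycle 19: - // r0:Mul2,r1:3,r2:42,r3:5,r4:9450,r5:225
cycle 20: - // r0:Mul2,r1:3,r2:42,r3:5,r4:9450,r5:225
cycle 21: - // r0:Mul2,r1:3,r2:42,r3:5,r4:9450,r5:225
cycle 22: CDB Mul2=396900 // r0:396900,r1:3,r2:42,r3:5,r4:9450,r5:225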